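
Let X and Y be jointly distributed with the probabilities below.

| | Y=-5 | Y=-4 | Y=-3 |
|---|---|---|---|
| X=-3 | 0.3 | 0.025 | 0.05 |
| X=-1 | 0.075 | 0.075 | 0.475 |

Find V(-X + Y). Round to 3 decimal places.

0.590

E[X] = -1.75,  E[Y] = -3.85,  E[XY] = 7.35
V(X) = 4 − (-1.75)² = 0.9375;  V(Y) = 15.7 − (-3.85)² = 0.8775
Cov(X,Y) = 7.35 − (-1.75)(-3.85) = 0.6125
V(-X + Y) = (-1)²·0.9375 + (1)²·0.8775 + 2·(-1)·(1)·0.6125 = 0.59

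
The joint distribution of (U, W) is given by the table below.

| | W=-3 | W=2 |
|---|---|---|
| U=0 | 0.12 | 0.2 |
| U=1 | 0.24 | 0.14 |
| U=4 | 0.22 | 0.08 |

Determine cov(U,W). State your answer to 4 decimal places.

E[U] = 1.58,  E[W] = -0.9
E[UW] = -2.44
cov(U,W) = E[UW] − E[U]E[W] = -2.44 − (1.58)(-0.9) = -1.018

-1.0180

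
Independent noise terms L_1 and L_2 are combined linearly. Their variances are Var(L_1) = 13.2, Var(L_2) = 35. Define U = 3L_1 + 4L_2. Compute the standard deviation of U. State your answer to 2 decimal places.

By independence, Var(U) = (3)²Var(L_1) + (4)²Var(L_2)
= (3)²·13.2 + (4)²·35 = 678.8
sd(U) = √678.8 ≈ 26.05

26.05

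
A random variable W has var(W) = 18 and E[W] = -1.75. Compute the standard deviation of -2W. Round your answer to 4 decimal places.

8.4853

var(-2W) = (-2)²·18 = 72
σ(-2W) = √72 ≈ 8.4853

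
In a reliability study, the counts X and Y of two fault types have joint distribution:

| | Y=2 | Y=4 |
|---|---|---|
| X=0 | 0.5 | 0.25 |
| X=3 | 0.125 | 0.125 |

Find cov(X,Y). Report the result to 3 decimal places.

0.188

E[X] = 0.75,  E[Y] = 2.75
E[XY] = 2.25
cov(X,Y) = E[XY] − E[X]E[Y] = 2.25 − (0.75)(2.75) = 0.1875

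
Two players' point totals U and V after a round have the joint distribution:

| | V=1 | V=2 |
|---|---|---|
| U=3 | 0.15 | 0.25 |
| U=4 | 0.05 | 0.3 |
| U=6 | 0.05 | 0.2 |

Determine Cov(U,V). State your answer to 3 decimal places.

0.075

E[U] = 4.1,  E[V] = 1.75
E[UV] = 7.25
Cov(U,V) = E[UV] − E[U]E[V] = 7.25 − (4.1)(1.75) = 0.075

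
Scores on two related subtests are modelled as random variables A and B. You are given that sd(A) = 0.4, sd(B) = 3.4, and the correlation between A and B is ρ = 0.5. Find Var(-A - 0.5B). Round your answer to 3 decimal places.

Var(A) = (0.4)² = 0.16;  Var(B) = (3.4)² = 11.56
cov(A,B) = ρ·sd(A)·sd(B) = 0.5·0.4·3.4 = 0.68
Var(-A - 0.5B) = (-1)²·Var(A) + (-0.5)²·Var(B) + 2·(-1)·(-0.5)·cov(A,B)
= 1·0.16 + 0.25·11.56 + 1·0.68 = 3.73

3.730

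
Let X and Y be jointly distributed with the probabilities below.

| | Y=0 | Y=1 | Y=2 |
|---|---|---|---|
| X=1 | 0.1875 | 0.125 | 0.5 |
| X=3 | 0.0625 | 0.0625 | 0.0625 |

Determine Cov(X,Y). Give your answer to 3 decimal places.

-0.117

E[X] = 1.375,  E[Y] = 1.3125
E[XY] = 1.6875
Cov(X,Y) = E[XY] − E[X]E[Y] = 1.6875 − (1.375)(1.3125) = -0.1171875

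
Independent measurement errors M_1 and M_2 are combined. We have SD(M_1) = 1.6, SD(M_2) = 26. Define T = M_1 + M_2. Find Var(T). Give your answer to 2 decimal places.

Var(M_1) = 2.56, Var(M_2) = 676
By independence, Var(T) = (1)²Var(M_1) + (1)²Var(M_2)
= (1)²·2.56 + (1)²·676 = 678.56

678.56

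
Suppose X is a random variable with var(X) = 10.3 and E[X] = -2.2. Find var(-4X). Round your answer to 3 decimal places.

var(-4X) = (-4)²·var(X) = 16·10.3 = 164.8

164.800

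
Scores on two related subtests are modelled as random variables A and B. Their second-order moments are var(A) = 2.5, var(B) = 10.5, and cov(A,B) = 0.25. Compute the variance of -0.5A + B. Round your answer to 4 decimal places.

var(-0.5A + B) = (-0.5)²·var(A) + (1)²·var(B) + 2·(-0.5)·(1)·cov(A,B)
= 0.25·2.5 + 1·10.5 + -1·0.25 = 10.875

10.8750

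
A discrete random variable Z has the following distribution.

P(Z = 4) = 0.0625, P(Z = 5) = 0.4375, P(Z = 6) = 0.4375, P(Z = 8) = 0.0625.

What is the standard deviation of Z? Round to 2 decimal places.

0.86

E[Z] = (4)(0.0625) + (5)(0.4375) + (6)(0.4375) + (8)(0.0625) = 5.5625
E[Z²] = (4)²(0.0625) + (5)²(0.4375) + (6)²(0.4375) + (8)²(0.0625) = 31.6875
Var(Z) = E[Z²] − (E[Z])² = 31.6875 − (5.5625)² = 0.74609375
σ(Z) = √0.74609375 ≈ 0.86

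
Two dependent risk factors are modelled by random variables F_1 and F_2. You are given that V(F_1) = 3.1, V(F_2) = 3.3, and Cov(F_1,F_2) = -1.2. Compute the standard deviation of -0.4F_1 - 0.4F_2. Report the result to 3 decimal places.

V(-0.4F_1 - 0.4F_2) = (-0.4)²·V(F_1) + (-0.4)²·V(F_2) + 2·(-0.4)·(-0.4)·Cov(F_1,F_2)
= 0.16·3.1 + 0.16·3.3 + 0.32·-1.2 = 0.64
sd(-0.4F_1 - 0.4F_2) = √0.64 ≈ 0.800

0.800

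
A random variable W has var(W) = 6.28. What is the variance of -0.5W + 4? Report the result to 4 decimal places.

1.5700

var(-0.5W + 4) = (-0.5)²·var(W) = 0.25·6.28 = 1.57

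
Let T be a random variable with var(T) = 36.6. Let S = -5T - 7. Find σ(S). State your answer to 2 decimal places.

30.25

var(-5T - 7) = (-5)²·36.6 = 915
σ(S) = √915 ≈ 30.25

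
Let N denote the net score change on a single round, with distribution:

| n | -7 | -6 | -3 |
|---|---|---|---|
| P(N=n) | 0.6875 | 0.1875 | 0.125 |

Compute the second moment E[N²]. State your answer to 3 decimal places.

41.563

E[N²] = (-7)²(0.6875) + (-6)²(0.1875) + (-3)²(0.125) = 41.5625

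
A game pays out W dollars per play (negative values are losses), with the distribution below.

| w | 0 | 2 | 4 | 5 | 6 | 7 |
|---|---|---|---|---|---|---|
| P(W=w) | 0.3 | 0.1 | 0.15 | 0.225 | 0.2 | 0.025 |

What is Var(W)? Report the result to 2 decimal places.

5.96

E[W] = (0)(0.3) + (2)(0.1) + (4)(0.15) + (5)(0.225) + (6)(0.2) + (7)(0.025) = 3.3
E[W²] = (0)²(0.3) + (2)²(0.1) + (4)²(0.15) + (5)²(0.225) + (6)²(0.2) + (7)²(0.025) = 16.85
Var(W) = E[W²] − (E[W])² = 16.85 − (3.3)² = 5.96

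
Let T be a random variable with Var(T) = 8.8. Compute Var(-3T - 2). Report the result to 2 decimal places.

Var(-3T - 2) = (-3)²·Var(T) = 9·8.8 = 79.2

79.20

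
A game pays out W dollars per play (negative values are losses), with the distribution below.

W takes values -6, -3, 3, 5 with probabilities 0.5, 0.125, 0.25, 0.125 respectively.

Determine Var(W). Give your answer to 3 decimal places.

E[W] = (-6)(0.5) + (-3)(0.125) + (3)(0.25) + (5)(0.125) = -2
E[W²] = (-6)²(0.5) + (-3)²(0.125) + (3)²(0.25) + (5)²(0.125) = 24.5
Var(W) = E[W²] − (E[W])² = 24.5 − (-2)² = 20.5

20.500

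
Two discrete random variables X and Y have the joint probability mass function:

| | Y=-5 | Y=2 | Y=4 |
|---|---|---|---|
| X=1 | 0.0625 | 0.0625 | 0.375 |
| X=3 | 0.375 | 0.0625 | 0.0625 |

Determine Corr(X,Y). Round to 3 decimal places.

E[X] = 2,  E[Y] = -0.1875
E[XY] = -3.1875
Cov(X,Y) = E[XY] − E[X]E[Y] = -3.1875 − (2)(-0.1875) = -2.8125
var(X) = 1,  var(Y) = 18.40234375
ρ = -2.8125 / √(1·18.40234375) ≈ -0.656

-0.656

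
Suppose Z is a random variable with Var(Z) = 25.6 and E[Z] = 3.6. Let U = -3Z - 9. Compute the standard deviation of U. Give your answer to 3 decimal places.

15.179

Var(-3Z - 9) = (-3)²·25.6 = 230.4
sd(U) = √230.4 ≈ 15.179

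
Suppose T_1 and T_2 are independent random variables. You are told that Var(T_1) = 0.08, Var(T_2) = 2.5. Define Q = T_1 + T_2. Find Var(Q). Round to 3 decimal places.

2.580

By independence, Var(Q) = (1)²Var(T_1) + (1)²Var(T_2)
= (1)²·0.08 + (1)²·2.5 = 2.58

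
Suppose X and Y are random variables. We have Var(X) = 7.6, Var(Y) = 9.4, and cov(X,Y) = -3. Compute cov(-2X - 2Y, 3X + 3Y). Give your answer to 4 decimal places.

cov(-2X - 2Y, 3X + 3Y) = (-2)(3)Var(X) + (-2)(3)Var(Y) + [(-2)(3) + (-2)(3)]cov(X,Y)
= -6·7.6 + -6·9.4 + -12·-3 = -66

-66.0000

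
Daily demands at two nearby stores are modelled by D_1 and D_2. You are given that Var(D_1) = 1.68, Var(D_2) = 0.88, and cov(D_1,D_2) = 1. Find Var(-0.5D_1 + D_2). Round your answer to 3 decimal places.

Var(-0.5D_1 + D_2) = (-0.5)²·Var(D_1) + (1)²·Var(D_2) + 2·(-0.5)·(1)·cov(D_1,D_2)
= 0.25·1.68 + 1·0.88 + -1·1 = 0.3

0.300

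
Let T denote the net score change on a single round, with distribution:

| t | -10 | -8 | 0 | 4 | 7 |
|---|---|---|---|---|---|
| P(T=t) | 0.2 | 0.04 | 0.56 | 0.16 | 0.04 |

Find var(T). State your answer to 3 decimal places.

E[T] = (-10)(0.2) + (-8)(0.04) + (0)(0.56) + (4)(0.16) + (7)(0.04) = -1.4
E[T²] = (-10)²(0.2) + (-8)²(0.04) + (0)²(0.56) + (4)²(0.16) + (7)²(0.04) = 27.08
var(T) = E[T²] − (E[T])² = 27.08 − (-1.4)² = 25.12

25.120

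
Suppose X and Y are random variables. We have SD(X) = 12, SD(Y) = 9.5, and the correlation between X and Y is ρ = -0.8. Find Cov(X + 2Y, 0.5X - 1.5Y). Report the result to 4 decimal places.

-153.1500

Var(X) = (12)² = 144;  Var(Y) = (9.5)² = 90.25
Cov(X,Y) = ρ·SD(X)·SD(Y) = -0.8·12·9.5 = -91.2
Cov(X + 2Y, 0.5X - 1.5Y) = (1)(0.5)Var(X) + (2)(-1.5)Var(Y) + [(1)(-1.5) + (2)(0.5)]Cov(X,Y)
= 0.5·144 + -3·90.25 + -0.5·-91.2 = -153.15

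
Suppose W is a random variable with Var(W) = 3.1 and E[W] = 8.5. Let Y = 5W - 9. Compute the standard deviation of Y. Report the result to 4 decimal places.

8.8034

Var(5W - 9) = (5)²·3.1 = 77.5
σ(Y) = √77.5 ≈ 8.8034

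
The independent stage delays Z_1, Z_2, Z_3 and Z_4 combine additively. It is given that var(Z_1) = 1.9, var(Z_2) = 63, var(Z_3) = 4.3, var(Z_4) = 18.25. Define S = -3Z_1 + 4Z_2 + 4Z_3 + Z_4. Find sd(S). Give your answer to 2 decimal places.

33.35

By independence, var(S) = (-3)²var(Z_1) + (4)²var(Z_2) + (4)²var(Z_3) + (1)²var(Z_4)
= (-3)²·1.9 + (4)²·63 + (4)²·4.3 + (1)²·18.25 = 1112.15
sd(S) = √1112.15 ≈ 33.35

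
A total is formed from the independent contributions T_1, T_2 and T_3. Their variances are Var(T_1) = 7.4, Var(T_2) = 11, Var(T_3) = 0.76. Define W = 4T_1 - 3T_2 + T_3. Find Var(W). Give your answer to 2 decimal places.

By independence, Var(W) = (4)²Var(T_1) + (-3)²Var(T_2) + (1)²Var(T_3)
= (4)²·7.4 + (-3)²·11 + (1)²·0.76 = 218.16

218.16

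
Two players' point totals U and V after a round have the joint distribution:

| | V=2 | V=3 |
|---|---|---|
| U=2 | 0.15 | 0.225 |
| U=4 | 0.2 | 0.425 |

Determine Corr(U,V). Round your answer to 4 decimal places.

E[U] = 3.25,  E[V] = 2.65
E[UV] = 8.65
Cov(U,V) = E[UV] − E[U]E[V] = 8.65 − (3.25)(2.65) = 0.0375
Var(U) = 0.9375,  Var(V) = 0.2275
ρ = 0.0375 / √(0.9375·0.2275) ≈ 0.0812

0.0812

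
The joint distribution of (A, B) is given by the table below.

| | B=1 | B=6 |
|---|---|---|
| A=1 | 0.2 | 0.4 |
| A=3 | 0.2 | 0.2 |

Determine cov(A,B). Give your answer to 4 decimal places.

E[A] = 1.8,  E[B] = 4
E[AB] = 6.8
cov(A,B) = E[AB] − E[A]E[B] = 6.8 − (1.8)(4) = -0.4

-0.4000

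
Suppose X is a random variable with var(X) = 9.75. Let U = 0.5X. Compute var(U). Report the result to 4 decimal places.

2.4375

var(0.5X) = (0.5)²·var(X) = 0.25·9.75 = 2.4375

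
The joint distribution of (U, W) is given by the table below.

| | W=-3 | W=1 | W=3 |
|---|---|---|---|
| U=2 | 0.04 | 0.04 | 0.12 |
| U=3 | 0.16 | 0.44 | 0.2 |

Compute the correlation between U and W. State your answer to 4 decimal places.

E[U] = 2.8,  E[W] = 0.84
E[UW] = 2.24
Cov(U,W) = E[UW] − E[U]E[W] = 2.24 − (2.8)(0.84) = -0.112
Var(U) = 0.16,  Var(W) = 4.4544
ρ = -0.112 / √(0.16·4.4544) ≈ -0.1327

-0.1327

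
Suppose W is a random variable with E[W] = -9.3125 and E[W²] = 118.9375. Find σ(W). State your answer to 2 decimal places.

Var(W) = 118.9375 − (-9.3125)² = 32.21484375
σ(W) = √32.21484375 ≈ 5.68

5.68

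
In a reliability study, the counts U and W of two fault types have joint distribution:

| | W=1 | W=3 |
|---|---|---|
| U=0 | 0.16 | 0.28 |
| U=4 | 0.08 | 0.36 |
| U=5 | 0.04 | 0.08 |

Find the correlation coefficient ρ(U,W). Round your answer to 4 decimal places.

0.1483

E[U] = 2.36,  E[W] = 2.44
E[UW] = 6.04
cov(U,W) = E[UW] − E[U]E[W] = 6.04 − (2.36)(2.44) = 0.2816
var(U) = 4.4704,  var(W) = 0.8064
ρ = 0.2816 / √(4.4704·0.8064) ≈ 0.1483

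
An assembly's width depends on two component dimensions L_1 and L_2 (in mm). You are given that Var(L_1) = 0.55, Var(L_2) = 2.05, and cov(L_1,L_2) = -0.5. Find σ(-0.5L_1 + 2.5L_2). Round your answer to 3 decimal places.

Var(-0.5L_1 + 2.5L_2) = (-0.5)²·Var(L_1) + (2.5)²·Var(L_2) + 2·(-0.5)·(2.5)·cov(L_1,L_2)
= 0.25·0.55 + 6.25·2.05 + -2.5·-0.5 = 14.2
σ(-0.5L_1 + 2.5L_2) = √14.2 ≈ 3.768

3.768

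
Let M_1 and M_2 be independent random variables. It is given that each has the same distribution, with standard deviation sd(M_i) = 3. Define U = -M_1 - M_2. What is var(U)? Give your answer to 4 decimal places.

var(M_i) = (3)² = 9
By independence, var(U) = (-1)²var(M_1) + (-1)²var(M_2)
= (-1)²·9 + (-1)²·9 = 18

18.0000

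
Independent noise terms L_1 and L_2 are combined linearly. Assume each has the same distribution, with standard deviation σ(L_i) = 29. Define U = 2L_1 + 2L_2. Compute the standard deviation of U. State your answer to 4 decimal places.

V(L_i) = (29)² = 841
By independence, V(U) = (2)²V(L_1) + (2)²V(L_2)
= (2)²·841 + (2)²·841 = 6728
σ(U) = √6728 ≈ 82.0244

82.0244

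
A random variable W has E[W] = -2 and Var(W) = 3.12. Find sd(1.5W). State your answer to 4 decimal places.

Var(1.5W) = (1.5)²·3.12 = 7.02
sd(1.5W) = √7.02 ≈ 2.6495

2.6495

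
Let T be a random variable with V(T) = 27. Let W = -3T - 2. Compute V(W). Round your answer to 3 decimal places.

V(-3T - 2) = (-3)²·V(T) = 9·27 = 243

243.000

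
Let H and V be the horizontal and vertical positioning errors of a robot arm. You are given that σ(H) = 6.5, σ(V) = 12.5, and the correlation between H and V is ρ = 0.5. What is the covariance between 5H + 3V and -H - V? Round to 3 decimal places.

-1005.000

Var(H) = (6.5)² = 42.25;  Var(V) = (12.5)² = 156.25
cov(H,V) = ρ·σ(H)·σ(V) = 0.5·6.5·12.5 = 40.625
cov(5H + 3V, -H - V) = (5)(-1)Var(H) + (3)(-1)Var(V) + [(5)(-1) + (3)(-1)]cov(H,V)
= -5·42.25 + -3·156.25 + -8·40.625 = -1005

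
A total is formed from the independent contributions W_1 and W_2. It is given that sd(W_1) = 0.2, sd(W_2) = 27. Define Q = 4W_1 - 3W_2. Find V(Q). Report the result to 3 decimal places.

V(W_1) = 0.04, V(W_2) = 729
By independence, V(Q) = (4)²V(W_1) + (-3)²V(W_2)
= (4)²·0.04 + (-3)²·729 = 6561.64

6561.640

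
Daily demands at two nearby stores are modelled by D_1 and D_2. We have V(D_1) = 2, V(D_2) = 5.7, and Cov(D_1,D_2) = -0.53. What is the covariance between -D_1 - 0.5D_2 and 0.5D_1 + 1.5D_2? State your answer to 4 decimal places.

Cov(-D_1 - 0.5D_2, 0.5D_1 + 1.5D_2) = (-1)(0.5)V(D_1) + (-0.5)(1.5)V(D_2) + [(-1)(1.5) + (-0.5)(0.5)]Cov(D_1,D_2)
= -0.5·2 + -0.75·5.7 + -1.75·-0.53 = -4.3475

-4.3475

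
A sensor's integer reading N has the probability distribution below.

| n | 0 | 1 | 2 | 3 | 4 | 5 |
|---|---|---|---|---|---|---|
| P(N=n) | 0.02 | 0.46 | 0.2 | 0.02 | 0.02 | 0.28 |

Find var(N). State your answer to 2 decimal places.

E[N] = (0)(0.02) + (1)(0.46) + (2)(0.2) + (3)(0.02) + (4)(0.02) + (5)(0.28) = 2.4
E[N²] = (0)²(0.02) + (1)²(0.46) + (2)²(0.2) + (3)²(0.02) + (4)²(0.02) + (5)²(0.28) = 8.76
var(N) = E[N²] − (E[N])² = 8.76 − (2.4)² = 3

3.00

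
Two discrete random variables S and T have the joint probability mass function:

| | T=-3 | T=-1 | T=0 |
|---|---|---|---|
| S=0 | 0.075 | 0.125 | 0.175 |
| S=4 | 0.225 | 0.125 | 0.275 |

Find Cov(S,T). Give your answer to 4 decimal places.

-0.3250

E[S] = 2.5,  E[T] = -1.15
E[ST] = -3.2
Cov(S,T) = E[ST] − E[S]E[T] = -3.2 − (2.5)(-1.15) = -0.325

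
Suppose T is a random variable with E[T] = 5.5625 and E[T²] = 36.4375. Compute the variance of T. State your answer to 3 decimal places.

Var(T) = 36.4375 − (5.5625)² = 5.49609375

5.496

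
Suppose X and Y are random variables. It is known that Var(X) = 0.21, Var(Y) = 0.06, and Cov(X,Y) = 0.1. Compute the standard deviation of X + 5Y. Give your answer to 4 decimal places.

1.6462

Var(X + 5Y) = (1)²·Var(X) + (5)²·Var(Y) + 2·(1)·(5)·Cov(X,Y)
= 1·0.21 + 25·0.06 + 10·0.1 = 2.71
SD(X + 5Y) = √2.71 ≈ 1.6462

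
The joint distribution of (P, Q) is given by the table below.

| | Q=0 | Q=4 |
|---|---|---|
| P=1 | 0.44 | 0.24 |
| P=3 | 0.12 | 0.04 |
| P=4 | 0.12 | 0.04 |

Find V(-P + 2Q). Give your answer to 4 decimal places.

E[P] = 1.8,  E[Q] = 1.28,  E[PQ] = 2.08
V(P) = 4.68 − (1.8)² = 1.44;  V(Q) = 5.12 − (1.28)² = 3.4816
Cov(P,Q) = 2.08 − (1.8)(1.28) = -0.224
V(-P + 2Q) = (-1)²·1.44 + (2)²·3.4816 + 2·(-1)·(2)·-0.224 = 16.2624

16.2624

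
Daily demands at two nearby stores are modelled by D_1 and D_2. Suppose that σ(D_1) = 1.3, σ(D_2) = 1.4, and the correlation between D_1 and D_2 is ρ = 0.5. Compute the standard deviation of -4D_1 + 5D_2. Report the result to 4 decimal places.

6.2960

var(D_1) = (1.3)² = 1.69;  var(D_2) = (1.4)² = 1.96
Cov(D_1,D_2) = ρ·σ(D_1)·σ(D_2) = 0.5·1.3·1.4 = 0.91
var(-4D_1 + 5D_2) = (-4)²·var(D_1) + (5)²·var(D_2) + 2·(-4)·(5)·Cov(D_1,D_2)
= 16·1.69 + 25·1.96 + -40·0.91 = 39.64
σ(-4D_1 + 5D_2) = √39.64 ≈ 6.2960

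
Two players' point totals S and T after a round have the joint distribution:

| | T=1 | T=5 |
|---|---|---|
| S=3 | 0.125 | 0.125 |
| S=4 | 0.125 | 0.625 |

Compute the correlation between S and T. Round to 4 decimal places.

E[S] = 3.75,  E[T] = 4
E[ST] = 15.25
Cov(S,T) = E[ST] − E[S]E[T] = 15.25 − (3.75)(4) = 0.25
Var(S) = 0.1875,  Var(T) = 3
ρ = 0.25 / √(0.1875·3) ≈ 0.3333

0.3333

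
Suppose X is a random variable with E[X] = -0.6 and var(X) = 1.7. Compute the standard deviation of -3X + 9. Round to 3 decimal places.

3.912

var(-3X + 9) = (-3)²·1.7 = 15.3
sd(-3X + 9) = √15.3 ≈ 3.912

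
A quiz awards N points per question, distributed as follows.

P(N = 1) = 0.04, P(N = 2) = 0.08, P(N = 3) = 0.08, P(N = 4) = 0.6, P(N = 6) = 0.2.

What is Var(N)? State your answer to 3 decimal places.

E[N] = (1)(0.04) + (2)(0.08) + (3)(0.08) + (4)(0.6) + (6)(0.2) = 4.04
E[N²] = (1)²(0.04) + (2)²(0.08) + (3)²(0.08) + (4)²(0.6) + (6)²(0.2) = 17.88
Var(N) = E[N²] − (E[N])² = 17.88 − (4.04)² = 1.5584

1.558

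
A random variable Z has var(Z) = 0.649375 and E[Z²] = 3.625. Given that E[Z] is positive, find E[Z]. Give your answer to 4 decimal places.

1.7250

(E[Z])² = E[Z²] − var(Z) = 3.625 − 0.649375 = 2.975625
E[Z] = √2.975625 = 1.725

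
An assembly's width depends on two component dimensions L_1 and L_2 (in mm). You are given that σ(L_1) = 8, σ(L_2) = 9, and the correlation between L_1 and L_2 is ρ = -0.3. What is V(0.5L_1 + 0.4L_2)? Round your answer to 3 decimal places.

20.320

V(L_1) = (8)² = 64;  V(L_2) = (9)² = 81
cov(L_1,L_2) = ρ·σ(L_1)·σ(L_2) = -0.3·8·9 = -21.6
V(0.5L_1 + 0.4L_2) = (0.5)²·V(L_1) + (0.4)²·V(L_2) + 2·(0.5)·(0.4)·cov(L_1,L_2)
= 0.25·64 + 0.16·81 + 0.4·-21.6 = 20.32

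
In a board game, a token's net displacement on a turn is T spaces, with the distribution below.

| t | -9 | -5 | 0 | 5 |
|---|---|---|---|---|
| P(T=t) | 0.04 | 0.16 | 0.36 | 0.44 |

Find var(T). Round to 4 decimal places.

E[T] = (-9)(0.04) + (-5)(0.16) + (0)(0.36) + (5)(0.44) = 1.04
E[T²] = (-9)²(0.04) + (-5)²(0.16) + (0)²(0.36) + (5)²(0.44) = 18.24
var(T) = E[T²] − (E[T])² = 18.24 − (1.04)² = 17.1584

17.1584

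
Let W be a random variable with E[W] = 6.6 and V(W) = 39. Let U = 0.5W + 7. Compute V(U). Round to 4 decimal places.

V(0.5W + 7) = (0.5)²·V(W) = 0.25·39 = 9.75

9.7500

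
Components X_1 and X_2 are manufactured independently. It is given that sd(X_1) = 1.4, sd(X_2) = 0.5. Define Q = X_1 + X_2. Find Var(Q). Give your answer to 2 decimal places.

Var(X_1) = 1.96, Var(X_2) = 0.25
By independence, Var(Q) = (1)²Var(X_1) + (1)²Var(X_2)
= (1)²·1.96 + (1)²·0.25 = 2.21

2.21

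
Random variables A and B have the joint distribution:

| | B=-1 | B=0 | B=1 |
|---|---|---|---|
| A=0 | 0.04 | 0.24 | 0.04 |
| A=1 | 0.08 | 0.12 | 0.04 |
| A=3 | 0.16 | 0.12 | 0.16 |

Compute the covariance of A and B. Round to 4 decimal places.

0.0224

E[A] = 1.56,  E[B] = -0.04
E[AB] = -0.04
Cov(A,B) = E[AB] − E[A]E[B] = -0.04 − (1.56)(-0.04) = 0.0224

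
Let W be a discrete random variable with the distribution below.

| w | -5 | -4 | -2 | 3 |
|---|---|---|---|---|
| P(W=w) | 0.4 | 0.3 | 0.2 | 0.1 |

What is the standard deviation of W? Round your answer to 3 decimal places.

E[W] = (-5)(0.4) + (-4)(0.3) + (-2)(0.2) + (3)(0.1) = -3.3
E[W²] = (-5)²(0.4) + (-4)²(0.3) + (-2)²(0.2) + (3)²(0.1) = 16.5
Var(W) = E[W²] − (E[W])² = 16.5 − (-3.3)² = 5.61
sd(W) = √5.61 ≈ 2.369

2.369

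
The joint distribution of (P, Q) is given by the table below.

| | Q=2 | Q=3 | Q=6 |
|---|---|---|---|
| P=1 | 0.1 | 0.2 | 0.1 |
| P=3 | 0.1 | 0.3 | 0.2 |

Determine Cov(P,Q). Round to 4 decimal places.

E[P] = 2.2,  E[Q] = 3.7
E[PQ] = 8.3
Cov(P,Q) = E[PQ] − E[P]E[Q] = 8.3 − (2.2)(3.7) = 0.16

0.1600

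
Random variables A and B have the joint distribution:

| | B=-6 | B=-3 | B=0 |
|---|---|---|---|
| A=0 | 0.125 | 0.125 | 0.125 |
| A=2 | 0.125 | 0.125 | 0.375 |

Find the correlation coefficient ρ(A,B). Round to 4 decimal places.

E[A] = 1.25,  E[B] = -2.25
E[AB] = -2.25
Cov(A,B) = E[AB] − E[A]E[B] = -2.25 − (1.25)(-2.25) = 0.5625
Var(A) = 0.9375,  Var(B) = 6.1875
ρ = 0.5625 / √(0.9375·6.1875) ≈ 0.2335

0.2335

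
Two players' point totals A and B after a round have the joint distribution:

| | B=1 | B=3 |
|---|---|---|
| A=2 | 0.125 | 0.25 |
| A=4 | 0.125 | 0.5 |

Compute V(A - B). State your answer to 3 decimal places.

E[A] = 3.25,  E[B] = 2.5,  E[AB] = 8.25
V(A) = 11.5 − (3.25)² = 0.9375;  V(B) = 7 − (2.5)² = 0.75
Cov(A,B) = 8.25 − (3.25)(2.5) = 0.125
V(A - B) = (1)²·0.9375 + (-1)²·0.75 + 2·(1)·(-1)·0.125 = 1.4375

1.438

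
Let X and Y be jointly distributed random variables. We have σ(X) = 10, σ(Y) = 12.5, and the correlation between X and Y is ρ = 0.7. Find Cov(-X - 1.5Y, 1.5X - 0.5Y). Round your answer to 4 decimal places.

var(X) = (10)² = 100;  var(Y) = (12.5)² = 156.25
Cov(X,Y) = ρ·σ(X)·σ(Y) = 0.7·10·12.5 = 87.5
Cov(-X - 1.5Y, 1.5X - 0.5Y) = (-1)(1.5)var(X) + (-1.5)(-0.5)var(Y) + [(-1)(-0.5) + (-1.5)(1.5)]Cov(X,Y)
= -1.5·100 + 0.75·156.25 + -1.75·87.5 = -185.9375

-185.9375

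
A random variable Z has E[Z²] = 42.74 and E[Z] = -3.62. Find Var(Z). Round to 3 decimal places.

Var(Z) = 42.74 − (-3.62)² = 29.6356

29.636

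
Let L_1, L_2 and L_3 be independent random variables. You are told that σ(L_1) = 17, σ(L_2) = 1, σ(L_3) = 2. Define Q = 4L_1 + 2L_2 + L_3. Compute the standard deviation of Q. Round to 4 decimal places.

Var(L_1) = 289, Var(L_2) = 1, Var(L_3) = 4
By independence, Var(Q) = (4)²Var(L_1) + (2)²Var(L_2) + (1)²Var(L_3)
= (4)²·289 + (2)²·1 + (1)²·4 = 4632
σ(Q) = √4632 ≈ 68.0588

68.0588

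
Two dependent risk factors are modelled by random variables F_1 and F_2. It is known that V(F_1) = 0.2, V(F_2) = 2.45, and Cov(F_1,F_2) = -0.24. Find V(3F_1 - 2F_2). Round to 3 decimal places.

V(3F_1 - 2F_2) = (3)²·V(F_1) + (-2)²·V(F_2) + 2·(3)·(-2)·Cov(F_1,F_2)
= 9·0.2 + 4·2.45 + -12·-0.24 = 14.48

14.480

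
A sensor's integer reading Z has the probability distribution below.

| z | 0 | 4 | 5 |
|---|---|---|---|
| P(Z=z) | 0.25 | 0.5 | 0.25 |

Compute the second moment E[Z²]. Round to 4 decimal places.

E[Z²] = (0)²(0.25) + (4)²(0.5) + (5)²(0.25) = 14.25

14.2500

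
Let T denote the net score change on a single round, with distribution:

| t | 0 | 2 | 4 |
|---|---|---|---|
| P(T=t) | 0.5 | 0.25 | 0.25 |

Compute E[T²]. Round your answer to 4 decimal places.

E[T²] = (0)²(0.5) + (2)²(0.25) + (4)²(0.25) = 5

5.0000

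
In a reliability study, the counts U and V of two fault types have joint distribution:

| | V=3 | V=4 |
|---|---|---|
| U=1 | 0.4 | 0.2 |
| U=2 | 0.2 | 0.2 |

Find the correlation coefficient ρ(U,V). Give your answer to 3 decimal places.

0.167

E[U] = 1.4,  E[V] = 3.4
E[UV] = 4.8
Cov(U,V) = E[UV] − E[U]E[V] = 4.8 − (1.4)(3.4) = 0.04
Var(U) = 0.24,  Var(V) = 0.24
ρ = 0.04 / √(0.24·0.24) ≈ 0.167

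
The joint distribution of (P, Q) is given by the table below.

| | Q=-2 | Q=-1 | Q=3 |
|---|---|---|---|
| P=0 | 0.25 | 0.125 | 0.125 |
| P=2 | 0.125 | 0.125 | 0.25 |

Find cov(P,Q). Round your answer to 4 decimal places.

0.6250

E[P] = 1,  E[Q] = 0.125
E[PQ] = 0.75
cov(P,Q) = E[PQ] − E[P]E[Q] = 0.75 − (1)(0.125) = 0.625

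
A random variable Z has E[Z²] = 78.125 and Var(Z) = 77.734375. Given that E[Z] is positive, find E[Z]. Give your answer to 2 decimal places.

0.63

(E[Z])² = E[Z²] − Var(Z) = 78.125 − 77.734375 = 0.390625
E[Z] = √0.390625 = 0.625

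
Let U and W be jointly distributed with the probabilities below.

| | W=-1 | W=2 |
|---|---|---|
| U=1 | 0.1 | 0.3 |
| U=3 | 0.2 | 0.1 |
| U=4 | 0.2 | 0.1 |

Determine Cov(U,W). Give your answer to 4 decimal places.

-0.7500

E[U] = 2.5,  E[W] = 0.5
E[UW] = 0.5
Cov(U,W) = E[UW] − E[U]E[W] = 0.5 − (2.5)(0.5) = -0.75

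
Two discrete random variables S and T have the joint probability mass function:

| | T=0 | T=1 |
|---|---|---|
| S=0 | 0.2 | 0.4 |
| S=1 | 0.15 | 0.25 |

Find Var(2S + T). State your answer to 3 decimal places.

E[S] = 0.4,  E[T] = 0.65,  E[ST] = 0.25
Var(S) = 0.4 − (0.4)² = 0.24;  Var(T) = 0.65 − (0.65)² = 0.2275
Cov(S,T) = 0.25 − (0.4)(0.65) = -0.01
Var(2S + T) = (2)²·0.24 + (1)²·0.2275 + 2·(2)·(1)·-0.01 = 1.1475

1.148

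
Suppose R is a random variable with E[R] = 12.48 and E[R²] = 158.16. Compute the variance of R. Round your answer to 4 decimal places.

2.4096

V(R) = 158.16 − (12.48)² = 2.4096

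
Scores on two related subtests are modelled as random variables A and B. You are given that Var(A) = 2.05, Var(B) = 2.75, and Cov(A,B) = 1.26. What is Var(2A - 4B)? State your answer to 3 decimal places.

32.040

Var(2A - 4B) = (2)²·Var(A) + (-4)²·Var(B) + 2·(2)·(-4)·Cov(A,B)
= 4·2.05 + 16·2.75 + -16·1.26 = 32.04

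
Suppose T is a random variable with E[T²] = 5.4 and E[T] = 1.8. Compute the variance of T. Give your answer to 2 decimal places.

2.16

Var(T) = 5.4 − (1.8)² = 2.16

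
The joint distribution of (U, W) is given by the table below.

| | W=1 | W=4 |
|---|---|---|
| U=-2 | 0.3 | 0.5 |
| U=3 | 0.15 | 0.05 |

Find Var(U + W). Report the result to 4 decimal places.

4.4275

E[U] = -1,  E[W] = 2.65,  E[UW] = -3.55
Var(U) = 5 − (-1)² = 4;  Var(W) = 9.25 − (2.65)² = 2.2275
Cov(U,W) = -3.55 − (-1)(2.65) = -0.9
Var(U + W) = (1)²·4 + (1)²·2.2275 + 2·(1)·(1)·-0.9 = 4.4275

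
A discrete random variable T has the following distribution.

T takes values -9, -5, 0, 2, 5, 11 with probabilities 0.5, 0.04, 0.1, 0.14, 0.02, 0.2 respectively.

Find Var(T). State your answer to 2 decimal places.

E[T] = (-9)(0.5) + (-5)(0.04) + (0)(0.1) + (2)(0.14) + (5)(0.02) + (11)(0.2) = -2.12
E[T²] = (-9)²(0.5) + (-5)²(0.04) + (0)²(0.1) + (2)²(0.14) + (5)²(0.02) + (11)²(0.2) = 66.76
Var(T) = E[T²] − (E[T])² = 66.76 − (-2.12)² = 62.2656

62.27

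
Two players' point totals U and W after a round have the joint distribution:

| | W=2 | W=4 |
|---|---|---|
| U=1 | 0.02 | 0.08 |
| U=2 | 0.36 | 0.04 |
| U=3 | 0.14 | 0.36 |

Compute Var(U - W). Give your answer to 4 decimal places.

1.0864

E[U] = 2.4,  E[W] = 2.96,  E[UW] = 7.28
Var(U) = 6.2 − (2.4)² = 0.44;  Var(W) = 9.76 − (2.96)² = 0.9984
cov(U,W) = 7.28 − (2.4)(2.96) = 0.176
Var(U - W) = (1)²·0.44 + (-1)²·0.9984 + 2·(1)·(-1)·0.176 = 1.0864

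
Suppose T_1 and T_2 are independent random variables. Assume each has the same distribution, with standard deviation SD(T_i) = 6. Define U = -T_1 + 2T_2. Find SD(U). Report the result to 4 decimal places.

Var(T_i) = (6)² = 36
By independence, Var(U) = (-1)²Var(T_1) + (2)²Var(T_2)
= (-1)²·36 + (2)²·36 = 180
SD(U) = √180 ≈ 13.4164

13.4164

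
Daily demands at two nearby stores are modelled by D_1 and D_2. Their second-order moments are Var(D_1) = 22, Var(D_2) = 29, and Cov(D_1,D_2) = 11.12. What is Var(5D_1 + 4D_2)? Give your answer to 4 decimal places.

1458.8000

Var(5D_1 + 4D_2) = (5)²·Var(D_1) + (4)²·Var(D_2) + 2·(5)·(4)·Cov(D_1,D_2)
= 25·22 + 16·29 + 40·11.12 = 1458.8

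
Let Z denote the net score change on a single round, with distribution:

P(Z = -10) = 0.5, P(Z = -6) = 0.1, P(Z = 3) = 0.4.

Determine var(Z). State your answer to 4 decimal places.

E[Z] = (-10)(0.5) + (-6)(0.1) + (3)(0.4) = -4.4
E[Z²] = (-10)²(0.5) + (-6)²(0.1) + (3)²(0.4) = 57.2
var(Z) = E[Z²] − (E[Z])² = 57.2 − (-4.4)² = 37.84

37.8400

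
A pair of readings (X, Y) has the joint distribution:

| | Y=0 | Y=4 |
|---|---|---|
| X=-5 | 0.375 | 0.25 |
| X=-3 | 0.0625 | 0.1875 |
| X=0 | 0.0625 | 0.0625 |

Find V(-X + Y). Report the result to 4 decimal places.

E[X] = -3.875,  E[Y] = 2,  E[XY] = -7.25
V(X) = 17.875 − (-3.875)² = 2.859375;  V(Y) = 8 − (2)² = 4
Cov(X,Y) = -7.25 − (-3.875)(2) = 0.5
V(-X + Y) = (-1)²·2.859375 + (1)²·4 + 2·(-1)·(1)·0.5 = 5.859375

5.8594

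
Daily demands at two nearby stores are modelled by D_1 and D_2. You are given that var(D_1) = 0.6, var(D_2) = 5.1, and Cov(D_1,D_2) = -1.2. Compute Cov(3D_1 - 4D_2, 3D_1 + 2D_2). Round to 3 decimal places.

-28.200

Cov(3D_1 - 4D_2, 3D_1 + 2D_2) = (3)(3)var(D_1) + (-4)(2)var(D_2) + [(3)(2) + (-4)(3)]Cov(D_1,D_2)
= 9·0.6 + -8·5.1 + -6·-1.2 = -28.2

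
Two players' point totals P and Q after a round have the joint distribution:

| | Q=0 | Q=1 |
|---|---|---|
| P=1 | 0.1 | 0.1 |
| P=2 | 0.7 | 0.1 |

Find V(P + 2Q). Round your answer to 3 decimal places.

E[P] = 1.8,  E[Q] = 0.2,  E[PQ] = 0.3
V(P) = 3.4 − (1.8)² = 0.16;  V(Q) = 0.2 − (0.2)² = 0.16
Cov(P,Q) = 0.3 − (1.8)(0.2) = -0.06
V(P + 2Q) = (1)²·0.16 + (2)²·0.16 + 2·(1)·(2)·-0.06 = 0.56

0.560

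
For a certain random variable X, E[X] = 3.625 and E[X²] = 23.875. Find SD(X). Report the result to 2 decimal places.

V(X) = 23.875 − (3.625)² = 10.734375
SD(X) = √10.734375 ≈ 3.28

3.28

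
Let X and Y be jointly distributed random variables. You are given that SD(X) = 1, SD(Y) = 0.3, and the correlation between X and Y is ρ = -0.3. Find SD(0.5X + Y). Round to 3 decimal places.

0.500

var(X) = (1)² = 1;  var(Y) = (0.3)² = 0.09
Cov(X,Y) = ρ·SD(X)·SD(Y) = -0.3·1·0.3 = -0.09
var(0.5X + Y) = (0.5)²·var(X) + (1)²·var(Y) + 2·(0.5)·(1)·Cov(X,Y)
= 0.25·1 + 1·0.09 + 1·-0.09 = 0.25
SD(0.5X + Y) = √0.25 ≈ 0.500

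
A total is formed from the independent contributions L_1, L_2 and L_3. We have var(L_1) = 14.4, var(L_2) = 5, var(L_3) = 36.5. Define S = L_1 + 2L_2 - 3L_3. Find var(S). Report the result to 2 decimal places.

362.90

By independence, var(S) = (1)²var(L_1) + (2)²var(L_2) + (-3)²var(L_3)
= (1)²·14.4 + (2)²·5 + (-3)²·36.5 = 362.9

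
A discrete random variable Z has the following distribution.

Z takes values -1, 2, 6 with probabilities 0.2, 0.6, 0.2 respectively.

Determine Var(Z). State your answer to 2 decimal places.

E[Z] = (-1)(0.2) + (2)(0.6) + (6)(0.2) = 2.2
E[Z²] = (-1)²(0.2) + (2)²(0.6) + (6)²(0.2) = 9.8
Var(Z) = E[Z²] − (E[Z])² = 9.8 − (2.2)² = 4.96

4.96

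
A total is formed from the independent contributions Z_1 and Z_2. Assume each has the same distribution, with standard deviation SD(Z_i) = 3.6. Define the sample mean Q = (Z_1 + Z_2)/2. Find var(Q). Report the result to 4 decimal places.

6.4800

var(Z_i) = (3.6)² = 12.96
By independence, var(Q) = (0.5)²var(Z_1) + (0.5)²var(Z_2)
= (0.5)²·12.96 + (0.5)²·12.96 = 6.48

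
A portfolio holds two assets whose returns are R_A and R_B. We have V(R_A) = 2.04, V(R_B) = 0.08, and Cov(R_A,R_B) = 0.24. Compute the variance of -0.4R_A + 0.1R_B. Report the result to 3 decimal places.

0.308

V(-0.4R_A + 0.1R_B) = (-0.4)²·V(R_A) + (0.1)²·V(R_B) + 2·(-0.4)·(0.1)·Cov(R_A,R_B)
= 0.16·2.04 + 0.01·0.08 + -0.08·0.24 = 0.308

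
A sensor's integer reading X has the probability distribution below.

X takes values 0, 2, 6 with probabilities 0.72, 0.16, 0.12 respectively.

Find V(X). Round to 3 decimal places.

E[X] = (0)(0.72) + (2)(0.16) + (6)(0.12) = 1.04
E[X²] = (0)²(0.72) + (2)²(0.16) + (6)²(0.12) = 4.96
V(X) = E[X²] − (E[X])² = 4.96 − (1.04)² = 3.8784

3.878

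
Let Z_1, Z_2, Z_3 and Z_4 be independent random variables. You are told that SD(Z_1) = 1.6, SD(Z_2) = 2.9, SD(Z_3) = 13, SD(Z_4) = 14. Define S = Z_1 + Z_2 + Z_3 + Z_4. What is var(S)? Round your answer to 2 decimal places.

375.97

var(Z_1) = 2.56, var(Z_2) = 8.41, var(Z_3) = 169, var(Z_4) = 196
By independence, var(S) = (1)²var(Z_1) + (1)²var(Z_2) + (1)²var(Z_3) + (1)²var(Z_4)
= (1)²·2.56 + (1)²·8.41 + (1)²·169 + (1)²·196 = 375.97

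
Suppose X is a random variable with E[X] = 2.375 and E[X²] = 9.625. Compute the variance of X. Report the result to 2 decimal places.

3.98

var(X) = 9.625 − (2.375)² = 3.984375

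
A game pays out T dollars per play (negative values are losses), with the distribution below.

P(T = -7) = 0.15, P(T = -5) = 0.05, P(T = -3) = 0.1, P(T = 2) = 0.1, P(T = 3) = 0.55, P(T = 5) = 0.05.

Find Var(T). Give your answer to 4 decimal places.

15.8500

E[T] = (-7)(0.15) + (-5)(0.05) + (-3)(0.1) + (2)(0.1) + (3)(0.55) + (5)(0.05) = 0.5
E[T²] = (-7)²(0.15) + (-5)²(0.05) + (-3)²(0.1) + (2)²(0.1) + (3)²(0.55) + (5)²(0.05) = 16.1
Var(T) = E[T²] − (E[T])² = 16.1 − (0.5)² = 15.85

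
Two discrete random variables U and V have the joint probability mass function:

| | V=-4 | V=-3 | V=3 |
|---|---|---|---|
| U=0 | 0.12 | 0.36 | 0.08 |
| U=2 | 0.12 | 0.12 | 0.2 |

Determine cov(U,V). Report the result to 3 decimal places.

E[U] = 0.88,  E[V] = -1.56
E[UV] = -0.48
cov(U,V) = E[UV] − E[U]E[V] = -0.48 − (0.88)(-1.56) = 0.8928

0.893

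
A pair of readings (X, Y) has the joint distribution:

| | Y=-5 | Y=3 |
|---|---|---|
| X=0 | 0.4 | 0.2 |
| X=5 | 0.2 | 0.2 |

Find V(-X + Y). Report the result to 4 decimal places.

18.1600

E[X] = 2,  E[Y] = -1.8,  E[XY] = -2
V(X) = 10 − (2)² = 6;  V(Y) = 18.6 − (-1.8)² = 15.36
cov(X,Y) = -2 − (2)(-1.8) = 1.6
V(-X + Y) = (-1)²·6 + (1)²·15.36 + 2·(-1)·(1)·1.6 = 18.16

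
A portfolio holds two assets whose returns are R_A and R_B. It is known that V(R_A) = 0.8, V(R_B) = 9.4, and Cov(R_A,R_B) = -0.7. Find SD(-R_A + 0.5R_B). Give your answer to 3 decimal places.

V(-R_A + 0.5R_B) = (-1)²·V(R_A) + (0.5)²·V(R_B) + 2·(-1)·(0.5)·Cov(R_A,R_B)
= 1·0.8 + 0.25·9.4 + -1·-0.7 = 3.85
SD(-R_A + 0.5R_B) = √3.85 ≈ 1.962

1.962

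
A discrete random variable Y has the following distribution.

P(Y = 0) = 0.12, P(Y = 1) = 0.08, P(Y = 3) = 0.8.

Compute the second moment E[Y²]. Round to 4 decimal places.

7.2800

E[Y²] = (0)²(0.12) + (1)²(0.08) + (3)²(0.8) = 7.28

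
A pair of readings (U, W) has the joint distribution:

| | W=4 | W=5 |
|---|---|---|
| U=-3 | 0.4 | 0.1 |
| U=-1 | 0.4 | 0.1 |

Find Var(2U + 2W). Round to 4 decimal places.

E[U] = -2,  E[W] = 4.2,  E[UW] = -8.4
Var(U) = 5 − (-2)² = 1;  Var(W) = 17.8 − (4.2)² = 0.16
Cov(U,W) = -8.4 − (-2)(4.2) = 0
Var(2U + 2W) = (2)²·1 + (2)²·0.16 + 2·(2)·(2)·0 = 4.64

4.6400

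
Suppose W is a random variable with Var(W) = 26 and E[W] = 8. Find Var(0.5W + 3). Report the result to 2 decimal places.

Var(0.5W + 3) = (0.5)²·Var(W) = 0.25·26 = 6.5

6.50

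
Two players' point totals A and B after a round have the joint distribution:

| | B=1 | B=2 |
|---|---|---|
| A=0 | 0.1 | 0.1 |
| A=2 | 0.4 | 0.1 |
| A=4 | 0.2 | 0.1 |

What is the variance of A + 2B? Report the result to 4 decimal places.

E[A] = 2.2,  E[B] = 1.3,  E[AB] = 2.8
var(A) = 6.8 − (2.2)² = 1.96;  var(B) = 1.9 − (1.3)² = 0.21
Cov(A,B) = 2.8 − (2.2)(1.3) = -0.06
var(A + 2B) = (1)²·1.96 + (2)²·0.21 + 2·(1)·(2)·-0.06 = 2.56

2.5600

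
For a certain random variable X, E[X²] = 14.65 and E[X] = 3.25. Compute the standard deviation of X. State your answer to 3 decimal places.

2.022

V(X) = 14.65 − (3.25)² = 4.0875
SD(X) = √4.0875 ≈ 2.022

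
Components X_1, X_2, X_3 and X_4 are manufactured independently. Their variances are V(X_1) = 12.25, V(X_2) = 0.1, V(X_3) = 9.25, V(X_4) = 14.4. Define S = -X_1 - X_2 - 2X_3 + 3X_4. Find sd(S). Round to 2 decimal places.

13.38

By independence, V(S) = (-1)²V(X_1) + (-1)²V(X_2) + (-2)²V(X_3) + (3)²V(X_4)
= (-1)²·12.25 + (-1)²·0.1 + (-2)²·9.25 + (3)²·14.4 = 178.95
sd(S) = √178.95 ≈ 13.38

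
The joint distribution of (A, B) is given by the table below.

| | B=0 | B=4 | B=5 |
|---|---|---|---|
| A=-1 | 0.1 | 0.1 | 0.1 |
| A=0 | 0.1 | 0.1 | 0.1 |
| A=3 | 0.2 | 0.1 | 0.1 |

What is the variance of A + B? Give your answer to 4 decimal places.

E[A] = 0.9,  E[B] = 2.7,  E[AB] = 1.8
Var(A) = 3.9 − (0.9)² = 3.09;  Var(B) = 12.3 − (2.7)² = 5.01
Cov(A,B) = 1.8 − (0.9)(2.7) = -0.63
Var(A + B) = (1)²·3.09 + (1)²·5.01 + 2·(1)·(1)·-0.63 = 6.84

6.8400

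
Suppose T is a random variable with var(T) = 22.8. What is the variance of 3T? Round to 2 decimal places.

205.20

var(3T) = (3)²·var(T) = 9·22.8 = 205.2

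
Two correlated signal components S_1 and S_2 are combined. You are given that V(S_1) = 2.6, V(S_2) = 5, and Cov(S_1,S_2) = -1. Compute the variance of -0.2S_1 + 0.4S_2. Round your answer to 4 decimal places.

1.0640

V(-0.2S_1 + 0.4S_2) = (-0.2)²·V(S_1) + (0.4)²·V(S_2) + 2·(-0.2)·(0.4)·Cov(S_1,S_2)
= 0.04·2.6 + 0.16·5 + -0.16·-1 = 1.064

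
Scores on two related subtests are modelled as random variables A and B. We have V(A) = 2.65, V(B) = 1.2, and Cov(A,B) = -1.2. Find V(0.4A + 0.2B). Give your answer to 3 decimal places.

V(0.4A + 0.2B) = (0.4)²·V(A) + (0.2)²·V(B) + 2·(0.4)·(0.2)·Cov(A,B)
= 0.16·2.65 + 0.04·1.2 + 0.16·-1.2 = 0.28

0.280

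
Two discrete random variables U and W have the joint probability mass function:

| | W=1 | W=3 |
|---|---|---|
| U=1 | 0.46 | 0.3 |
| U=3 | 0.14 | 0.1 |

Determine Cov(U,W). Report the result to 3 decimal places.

E[U] = 1.48,  E[W] = 1.8
E[UW] = 2.68
Cov(U,W) = E[UW] − E[U]E[W] = 2.68 − (1.48)(1.8) = 0.016

0.016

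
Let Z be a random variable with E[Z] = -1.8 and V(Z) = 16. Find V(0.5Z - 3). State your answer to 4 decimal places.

4.0000

V(0.5Z - 3) = (0.5)²·V(Z) = 0.25·16 = 4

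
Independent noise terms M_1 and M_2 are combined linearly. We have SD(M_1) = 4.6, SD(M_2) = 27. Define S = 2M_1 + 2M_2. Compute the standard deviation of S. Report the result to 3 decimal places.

54.778

Var(M_1) = 21.16, Var(M_2) = 729
By independence, Var(S) = (2)²Var(M_1) + (2)²Var(M_2)
= (2)²·21.16 + (2)²·729 = 3000.64
SD(S) = √3000.64 ≈ 54.778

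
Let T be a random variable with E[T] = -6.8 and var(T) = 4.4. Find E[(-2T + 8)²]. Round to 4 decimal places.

484.1600

E[-2T + 8] = -2·-6.8 + 8 = 21.6
var(-2T + 8) = (-2)²·4.4 = 17.6
E[(-2T + 8)²] = var((-2T + 8)) + (E[(-2T + 8)])² = 17.6 + (21.6)² = 484.16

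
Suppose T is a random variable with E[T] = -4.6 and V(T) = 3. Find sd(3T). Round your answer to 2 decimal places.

5.20

V(3T) = (3)²·3 = 27
sd(3T) = √27 ≈ 5.20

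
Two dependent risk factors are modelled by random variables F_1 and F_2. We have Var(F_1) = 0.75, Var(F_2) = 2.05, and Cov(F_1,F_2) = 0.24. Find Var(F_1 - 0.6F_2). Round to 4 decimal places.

1.2000

Var(F_1 - 0.6F_2) = (1)²·Var(F_1) + (-0.6)²·Var(F_2) + 2·(1)·(-0.6)·Cov(F_1,F_2)
= 1·0.75 + 0.36·2.05 + -1.2·0.24 = 1.2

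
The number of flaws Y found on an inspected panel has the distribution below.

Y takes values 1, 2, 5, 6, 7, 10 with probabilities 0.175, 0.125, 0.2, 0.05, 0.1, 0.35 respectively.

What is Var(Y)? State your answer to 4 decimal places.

12.2694

E[Y] = (1)(0.175) + (2)(0.125) + (5)(0.2) + (6)(0.05) + (7)(0.1) + (10)(0.35) = 5.925
E[Y²] = (1)²(0.175) + (2)²(0.125) + (5)²(0.2) + (6)²(0.05) + (7)²(0.1) + (10)²(0.35) = 47.375
Var(Y) = E[Y²] − (E[Y])² = 47.375 − (5.925)² = 12.269375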